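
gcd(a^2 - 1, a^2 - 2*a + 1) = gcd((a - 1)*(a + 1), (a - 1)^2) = a - 1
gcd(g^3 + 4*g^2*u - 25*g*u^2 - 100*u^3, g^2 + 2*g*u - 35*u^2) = -g + 5*u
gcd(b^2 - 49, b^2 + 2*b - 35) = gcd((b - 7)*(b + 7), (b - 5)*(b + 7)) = b + 7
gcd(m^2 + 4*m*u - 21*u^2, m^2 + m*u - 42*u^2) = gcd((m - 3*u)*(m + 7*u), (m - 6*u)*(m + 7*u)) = m + 7*u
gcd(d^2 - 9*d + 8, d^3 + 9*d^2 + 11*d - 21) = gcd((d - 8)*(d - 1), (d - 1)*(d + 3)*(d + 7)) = d - 1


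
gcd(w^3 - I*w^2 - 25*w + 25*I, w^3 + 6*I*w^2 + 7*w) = w - I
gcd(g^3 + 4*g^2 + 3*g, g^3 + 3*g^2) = g^2 + 3*g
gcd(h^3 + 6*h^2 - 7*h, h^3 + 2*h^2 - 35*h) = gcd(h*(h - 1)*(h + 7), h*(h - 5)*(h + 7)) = h^2 + 7*h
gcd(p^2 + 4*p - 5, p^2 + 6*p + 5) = p + 5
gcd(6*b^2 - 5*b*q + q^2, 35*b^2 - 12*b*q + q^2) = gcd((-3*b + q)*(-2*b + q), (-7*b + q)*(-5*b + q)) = 1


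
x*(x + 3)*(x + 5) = x^3 + 8*x^2 + 15*x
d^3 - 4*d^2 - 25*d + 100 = (d - 5)*(d - 4)*(d + 5)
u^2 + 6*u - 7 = (u - 1)*(u + 7)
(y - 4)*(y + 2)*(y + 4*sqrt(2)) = y^3 - 2*y^2 + 4*sqrt(2)*y^2 - 8*sqrt(2)*y - 8*y - 32*sqrt(2)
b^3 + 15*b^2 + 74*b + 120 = (b + 4)*(b + 5)*(b + 6)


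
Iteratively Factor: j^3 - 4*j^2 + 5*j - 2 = (j - 2)*(j^2 - 2*j + 1) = (j - 2)*(j - 1)*(j - 1)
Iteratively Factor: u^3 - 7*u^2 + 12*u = (u - 4)*(u^2 - 3*u) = (u - 4)*(u - 3)*(u)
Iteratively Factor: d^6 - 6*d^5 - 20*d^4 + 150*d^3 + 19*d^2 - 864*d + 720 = (d - 1)*(d^5 - 5*d^4 - 25*d^3 + 125*d^2 + 144*d - 720) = (d - 1)*(d + 3)*(d^4 - 8*d^3 - d^2 + 128*d - 240) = (d - 1)*(d + 3)*(d + 4)*(d^3 - 12*d^2 + 47*d - 60) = (d - 3)*(d - 1)*(d + 3)*(d + 4)*(d^2 - 9*d + 20) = (d - 4)*(d - 3)*(d - 1)*(d + 3)*(d + 4)*(d - 5)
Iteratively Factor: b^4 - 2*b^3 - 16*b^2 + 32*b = (b - 2)*(b^3 - 16*b) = b*(b - 2)*(b^2 - 16) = b*(b - 2)*(b + 4)*(b - 4)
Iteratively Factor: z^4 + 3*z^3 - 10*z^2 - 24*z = (z + 2)*(z^3 + z^2 - 12*z) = z*(z + 2)*(z^2 + z - 12) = z*(z + 2)*(z + 4)*(z - 3)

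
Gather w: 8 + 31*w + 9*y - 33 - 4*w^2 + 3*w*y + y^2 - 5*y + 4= -4*w^2 + w*(3*y + 31) + y^2 + 4*y - 21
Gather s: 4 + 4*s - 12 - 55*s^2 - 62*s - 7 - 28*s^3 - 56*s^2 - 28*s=-28*s^3 - 111*s^2 - 86*s - 15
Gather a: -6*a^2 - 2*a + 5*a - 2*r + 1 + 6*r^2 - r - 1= -6*a^2 + 3*a + 6*r^2 - 3*r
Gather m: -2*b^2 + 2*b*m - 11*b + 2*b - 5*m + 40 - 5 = -2*b^2 - 9*b + m*(2*b - 5) + 35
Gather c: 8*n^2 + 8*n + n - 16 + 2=8*n^2 + 9*n - 14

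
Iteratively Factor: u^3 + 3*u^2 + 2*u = (u + 2)*(u^2 + u) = u*(u + 2)*(u + 1)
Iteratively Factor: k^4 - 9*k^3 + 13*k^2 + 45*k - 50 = (k - 5)*(k^3 - 4*k^2 - 7*k + 10) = (k - 5)*(k - 1)*(k^2 - 3*k - 10) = (k - 5)^2*(k - 1)*(k + 2)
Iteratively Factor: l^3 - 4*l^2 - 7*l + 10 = (l - 5)*(l^2 + l - 2) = (l - 5)*(l + 2)*(l - 1)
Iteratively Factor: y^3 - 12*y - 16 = (y + 2)*(y^2 - 2*y - 8) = (y - 4)*(y + 2)*(y + 2)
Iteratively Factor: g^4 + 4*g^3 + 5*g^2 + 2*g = (g + 1)*(g^3 + 3*g^2 + 2*g) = (g + 1)^2*(g^2 + 2*g) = g*(g + 1)^2*(g + 2)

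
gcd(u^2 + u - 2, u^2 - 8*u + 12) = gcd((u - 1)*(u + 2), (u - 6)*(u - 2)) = 1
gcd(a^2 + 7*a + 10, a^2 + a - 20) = a + 5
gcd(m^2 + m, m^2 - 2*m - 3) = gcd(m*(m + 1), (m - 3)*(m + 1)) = m + 1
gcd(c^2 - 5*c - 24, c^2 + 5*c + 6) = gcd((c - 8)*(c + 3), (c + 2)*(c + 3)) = c + 3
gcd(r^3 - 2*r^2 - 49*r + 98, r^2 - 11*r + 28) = r - 7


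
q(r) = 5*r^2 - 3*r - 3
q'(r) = 10*r - 3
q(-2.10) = 25.35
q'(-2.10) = -24.00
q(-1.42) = 11.34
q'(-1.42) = -17.20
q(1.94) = 10.00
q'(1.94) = 16.40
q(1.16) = 0.25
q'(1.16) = 8.60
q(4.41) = 81.01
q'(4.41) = 41.10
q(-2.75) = 43.06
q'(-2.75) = -30.50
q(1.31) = 1.65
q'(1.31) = 10.10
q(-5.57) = 168.83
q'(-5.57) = -58.70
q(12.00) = 681.00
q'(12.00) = 117.00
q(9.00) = 375.00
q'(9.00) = 87.00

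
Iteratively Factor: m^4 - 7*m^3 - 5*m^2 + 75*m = (m)*(m^3 - 7*m^2 - 5*m + 75) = m*(m - 5)*(m^2 - 2*m - 15) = m*(m - 5)*(m + 3)*(m - 5)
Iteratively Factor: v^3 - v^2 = (v - 1)*(v^2) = v*(v - 1)*(v)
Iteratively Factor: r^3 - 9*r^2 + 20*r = (r - 5)*(r^2 - 4*r) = r*(r - 5)*(r - 4)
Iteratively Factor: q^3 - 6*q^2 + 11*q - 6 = (q - 1)*(q^2 - 5*q + 6) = (q - 3)*(q - 1)*(q - 2)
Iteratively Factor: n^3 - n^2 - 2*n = (n + 1)*(n^2 - 2*n) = (n - 2)*(n + 1)*(n)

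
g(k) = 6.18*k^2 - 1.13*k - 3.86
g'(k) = 12.36*k - 1.13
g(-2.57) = 39.86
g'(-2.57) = -32.90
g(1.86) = 15.42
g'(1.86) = 21.86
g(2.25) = 24.88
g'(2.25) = 26.68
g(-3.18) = 62.23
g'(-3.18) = -40.43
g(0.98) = 0.97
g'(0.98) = 10.98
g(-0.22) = -3.31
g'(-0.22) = -3.85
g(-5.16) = 166.52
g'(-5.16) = -64.91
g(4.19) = 99.90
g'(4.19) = 50.66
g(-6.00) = 225.40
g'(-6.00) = -75.29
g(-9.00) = 506.89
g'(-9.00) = -112.37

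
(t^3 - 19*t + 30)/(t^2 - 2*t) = t + 2 - 15/t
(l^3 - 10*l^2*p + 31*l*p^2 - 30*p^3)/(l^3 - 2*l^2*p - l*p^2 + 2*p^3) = (-l^2 + 8*l*p - 15*p^2)/(-l^2 + p^2)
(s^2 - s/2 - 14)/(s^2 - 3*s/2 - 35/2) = (s - 4)/(s - 5)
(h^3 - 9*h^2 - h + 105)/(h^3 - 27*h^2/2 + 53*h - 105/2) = 2*(h + 3)/(2*h - 3)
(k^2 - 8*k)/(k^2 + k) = (k - 8)/(k + 1)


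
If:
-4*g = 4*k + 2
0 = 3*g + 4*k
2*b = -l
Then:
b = -l/2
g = -2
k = 3/2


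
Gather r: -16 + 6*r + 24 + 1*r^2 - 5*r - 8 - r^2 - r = 0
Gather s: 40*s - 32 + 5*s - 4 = 45*s - 36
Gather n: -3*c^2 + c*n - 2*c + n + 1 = -3*c^2 - 2*c + n*(c + 1) + 1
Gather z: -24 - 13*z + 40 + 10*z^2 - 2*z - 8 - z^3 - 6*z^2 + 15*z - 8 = -z^3 + 4*z^2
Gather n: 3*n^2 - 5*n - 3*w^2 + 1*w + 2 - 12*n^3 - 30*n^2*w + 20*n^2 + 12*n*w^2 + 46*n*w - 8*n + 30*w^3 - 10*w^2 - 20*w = -12*n^3 + n^2*(23 - 30*w) + n*(12*w^2 + 46*w - 13) + 30*w^3 - 13*w^2 - 19*w + 2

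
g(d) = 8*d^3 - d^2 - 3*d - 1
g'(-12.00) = 3477.00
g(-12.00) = -13933.00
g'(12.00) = 3429.00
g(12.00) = 13643.00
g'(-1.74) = 73.14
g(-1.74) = -40.95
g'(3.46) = 277.40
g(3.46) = 308.02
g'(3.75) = 327.00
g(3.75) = 395.56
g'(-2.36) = 135.39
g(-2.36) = -104.64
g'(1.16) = 26.97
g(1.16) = 6.66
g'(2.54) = 146.76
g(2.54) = 116.02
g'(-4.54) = 500.76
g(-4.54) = -756.60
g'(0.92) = 15.47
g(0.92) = 1.62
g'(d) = 24*d^2 - 2*d - 3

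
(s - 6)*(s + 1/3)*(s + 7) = s^3 + 4*s^2/3 - 125*s/3 - 14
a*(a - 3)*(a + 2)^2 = a^4 + a^3 - 8*a^2 - 12*a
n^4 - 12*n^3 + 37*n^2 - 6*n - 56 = (n - 7)*(n - 4)*(n - 2)*(n + 1)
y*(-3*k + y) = -3*k*y + y^2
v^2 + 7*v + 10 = (v + 2)*(v + 5)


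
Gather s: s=s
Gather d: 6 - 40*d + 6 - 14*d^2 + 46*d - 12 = -14*d^2 + 6*d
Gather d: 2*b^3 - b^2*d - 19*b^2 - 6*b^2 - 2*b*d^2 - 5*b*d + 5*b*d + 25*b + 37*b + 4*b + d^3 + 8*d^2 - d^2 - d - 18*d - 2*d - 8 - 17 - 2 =2*b^3 - 25*b^2 + 66*b + d^3 + d^2*(7 - 2*b) + d*(-b^2 - 21) - 27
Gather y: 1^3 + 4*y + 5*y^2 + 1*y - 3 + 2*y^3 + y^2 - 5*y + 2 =2*y^3 + 6*y^2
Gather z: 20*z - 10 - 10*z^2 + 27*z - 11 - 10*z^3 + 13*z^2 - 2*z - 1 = -10*z^3 + 3*z^2 + 45*z - 22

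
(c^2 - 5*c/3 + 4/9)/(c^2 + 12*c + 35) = (9*c^2 - 15*c + 4)/(9*(c^2 + 12*c + 35))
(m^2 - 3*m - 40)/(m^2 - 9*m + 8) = (m + 5)/(m - 1)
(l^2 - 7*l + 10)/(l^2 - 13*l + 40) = (l - 2)/(l - 8)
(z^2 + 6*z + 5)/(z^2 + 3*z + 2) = (z + 5)/(z + 2)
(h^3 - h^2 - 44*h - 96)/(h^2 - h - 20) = (h^2 - 5*h - 24)/(h - 5)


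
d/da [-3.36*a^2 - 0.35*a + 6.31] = -6.72*a - 0.35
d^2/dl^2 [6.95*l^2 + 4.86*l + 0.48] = 13.9000000000000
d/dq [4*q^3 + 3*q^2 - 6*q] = 12*q^2 + 6*q - 6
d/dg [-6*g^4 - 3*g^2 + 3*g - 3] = -24*g^3 - 6*g + 3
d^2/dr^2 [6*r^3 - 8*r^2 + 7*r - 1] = 36*r - 16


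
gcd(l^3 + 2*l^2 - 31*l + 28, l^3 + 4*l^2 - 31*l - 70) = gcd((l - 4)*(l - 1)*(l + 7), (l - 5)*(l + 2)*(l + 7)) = l + 7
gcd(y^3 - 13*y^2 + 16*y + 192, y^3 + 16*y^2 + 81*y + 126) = y + 3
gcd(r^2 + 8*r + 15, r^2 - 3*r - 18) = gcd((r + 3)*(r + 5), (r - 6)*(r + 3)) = r + 3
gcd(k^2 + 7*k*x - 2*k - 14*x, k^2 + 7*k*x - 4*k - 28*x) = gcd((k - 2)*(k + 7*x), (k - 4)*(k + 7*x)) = k + 7*x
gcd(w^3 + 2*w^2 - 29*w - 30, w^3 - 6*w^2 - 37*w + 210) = w^2 + w - 30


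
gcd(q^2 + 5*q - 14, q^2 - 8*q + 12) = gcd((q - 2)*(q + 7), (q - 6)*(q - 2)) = q - 2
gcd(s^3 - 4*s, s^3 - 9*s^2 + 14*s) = s^2 - 2*s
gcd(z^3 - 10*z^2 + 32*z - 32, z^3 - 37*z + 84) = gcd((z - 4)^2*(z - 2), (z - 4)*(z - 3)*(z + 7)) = z - 4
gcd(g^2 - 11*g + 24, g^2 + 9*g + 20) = 1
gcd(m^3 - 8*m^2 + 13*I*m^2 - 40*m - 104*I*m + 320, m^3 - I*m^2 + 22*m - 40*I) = m + 5*I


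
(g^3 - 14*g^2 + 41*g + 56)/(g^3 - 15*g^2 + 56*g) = (g + 1)/g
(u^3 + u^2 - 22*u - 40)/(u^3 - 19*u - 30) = (u + 4)/(u + 3)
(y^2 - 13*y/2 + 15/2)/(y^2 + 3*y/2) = (2*y^2 - 13*y + 15)/(y*(2*y + 3))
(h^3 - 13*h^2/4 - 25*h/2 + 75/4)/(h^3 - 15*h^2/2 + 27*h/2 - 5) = (4*h^2 + 7*h - 15)/(2*(2*h^2 - 5*h + 2))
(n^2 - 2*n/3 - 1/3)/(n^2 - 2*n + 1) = (n + 1/3)/(n - 1)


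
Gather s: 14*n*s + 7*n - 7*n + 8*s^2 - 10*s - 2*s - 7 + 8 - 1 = 8*s^2 + s*(14*n - 12)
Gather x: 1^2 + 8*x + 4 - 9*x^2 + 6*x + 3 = -9*x^2 + 14*x + 8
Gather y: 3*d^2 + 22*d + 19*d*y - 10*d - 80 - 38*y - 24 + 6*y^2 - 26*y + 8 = 3*d^2 + 12*d + 6*y^2 + y*(19*d - 64) - 96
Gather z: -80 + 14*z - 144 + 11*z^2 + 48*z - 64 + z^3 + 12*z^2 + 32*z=z^3 + 23*z^2 + 94*z - 288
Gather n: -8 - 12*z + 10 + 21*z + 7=9*z + 9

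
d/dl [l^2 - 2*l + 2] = 2*l - 2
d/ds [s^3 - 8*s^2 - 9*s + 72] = 3*s^2 - 16*s - 9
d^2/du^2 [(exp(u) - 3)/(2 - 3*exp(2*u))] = (-9*exp(4*u) + 108*exp(3*u) - 36*exp(2*u) + 72*exp(u) - 4)*exp(u)/(27*exp(6*u) - 54*exp(4*u) + 36*exp(2*u) - 8)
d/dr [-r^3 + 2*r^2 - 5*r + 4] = -3*r^2 + 4*r - 5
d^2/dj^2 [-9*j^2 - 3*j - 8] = -18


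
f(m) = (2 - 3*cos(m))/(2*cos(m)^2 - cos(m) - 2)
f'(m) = (2 - 3*cos(m))*(4*sin(m)*cos(m) - sin(m))/(2*cos(m)^2 - cos(m) - 2)^2 + 3*sin(m)/(2*cos(m)^2 - cos(m) - 2) = (6*sin(m)^2 + 8*cos(m) - 14)*sin(m)/(2*sin(m)^2 + cos(m))^2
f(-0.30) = 0.77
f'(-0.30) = 1.35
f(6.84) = 0.39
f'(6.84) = -1.48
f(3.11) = 5.01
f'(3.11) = -0.70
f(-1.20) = -0.43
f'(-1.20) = 1.24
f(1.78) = -1.54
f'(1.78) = -3.33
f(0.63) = 0.28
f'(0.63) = -1.42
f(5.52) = 0.10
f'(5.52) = 1.31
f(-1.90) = -2.02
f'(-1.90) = 4.93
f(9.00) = 8.28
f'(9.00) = -25.58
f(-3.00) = 5.23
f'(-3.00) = 3.41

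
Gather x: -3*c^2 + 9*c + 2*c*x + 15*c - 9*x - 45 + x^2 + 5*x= -3*c^2 + 24*c + x^2 + x*(2*c - 4) - 45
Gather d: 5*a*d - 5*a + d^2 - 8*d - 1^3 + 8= -5*a + d^2 + d*(5*a - 8) + 7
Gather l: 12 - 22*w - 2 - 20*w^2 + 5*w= -20*w^2 - 17*w + 10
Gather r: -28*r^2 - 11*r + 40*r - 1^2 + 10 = -28*r^2 + 29*r + 9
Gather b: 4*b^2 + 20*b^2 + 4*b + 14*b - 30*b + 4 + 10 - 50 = 24*b^2 - 12*b - 36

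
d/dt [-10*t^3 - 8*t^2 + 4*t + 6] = -30*t^2 - 16*t + 4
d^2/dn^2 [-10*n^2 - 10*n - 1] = -20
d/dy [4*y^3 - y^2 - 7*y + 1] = 12*y^2 - 2*y - 7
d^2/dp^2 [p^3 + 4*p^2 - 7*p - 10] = 6*p + 8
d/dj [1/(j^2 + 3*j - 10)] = (-2*j - 3)/(j^2 + 3*j - 10)^2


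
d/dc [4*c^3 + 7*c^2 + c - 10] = 12*c^2 + 14*c + 1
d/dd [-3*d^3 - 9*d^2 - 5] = 9*d*(-d - 2)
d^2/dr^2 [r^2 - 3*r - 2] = 2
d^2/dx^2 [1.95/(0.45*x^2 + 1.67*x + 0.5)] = (-0.78975*x^2 - 2.93085*x + 1.95*(0.9*x + 1.67)*(1.8*x + 3.34) - 0.8775)/(0.45*x^2 + 1.67*x + 0.5)^3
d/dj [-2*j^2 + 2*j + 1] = 2 - 4*j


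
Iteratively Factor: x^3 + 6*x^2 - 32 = (x + 4)*(x^2 + 2*x - 8) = (x + 4)^2*(x - 2)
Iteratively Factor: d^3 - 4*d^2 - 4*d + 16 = (d - 4)*(d^2 - 4) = (d - 4)*(d + 2)*(d - 2)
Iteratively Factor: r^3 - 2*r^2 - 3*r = (r + 1)*(r^2 - 3*r) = r*(r + 1)*(r - 3)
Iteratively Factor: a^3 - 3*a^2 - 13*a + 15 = (a - 1)*(a^2 - 2*a - 15) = (a - 5)*(a - 1)*(a + 3)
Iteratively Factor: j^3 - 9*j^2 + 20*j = (j - 4)*(j^2 - 5*j) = (j - 5)*(j - 4)*(j)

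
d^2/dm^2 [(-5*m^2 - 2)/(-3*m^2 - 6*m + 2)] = 4*(-45*m^3 + 72*m^2 + 54*m + 52)/(27*m^6 + 162*m^5 + 270*m^4 - 180*m^2 + 72*m - 8)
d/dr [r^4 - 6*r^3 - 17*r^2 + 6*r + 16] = 4*r^3 - 18*r^2 - 34*r + 6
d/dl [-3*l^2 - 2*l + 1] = -6*l - 2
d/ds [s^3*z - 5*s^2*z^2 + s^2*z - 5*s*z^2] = z*(3*s^2 - 10*s*z + 2*s - 5*z)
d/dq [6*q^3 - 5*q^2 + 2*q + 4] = 18*q^2 - 10*q + 2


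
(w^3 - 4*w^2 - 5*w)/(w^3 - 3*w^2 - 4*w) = (w - 5)/(w - 4)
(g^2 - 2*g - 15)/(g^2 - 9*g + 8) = (g^2 - 2*g - 15)/(g^2 - 9*g + 8)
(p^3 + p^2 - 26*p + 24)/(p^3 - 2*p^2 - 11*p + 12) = (p + 6)/(p + 3)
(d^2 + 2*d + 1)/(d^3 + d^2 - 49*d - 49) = (d + 1)/(d^2 - 49)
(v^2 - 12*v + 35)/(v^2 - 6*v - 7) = (v - 5)/(v + 1)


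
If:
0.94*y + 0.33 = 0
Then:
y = -0.35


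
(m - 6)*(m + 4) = m^2 - 2*m - 24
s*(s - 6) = s^2 - 6*s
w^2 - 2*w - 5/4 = (w - 5/2)*(w + 1/2)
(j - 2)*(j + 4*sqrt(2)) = j^2 - 2*j + 4*sqrt(2)*j - 8*sqrt(2)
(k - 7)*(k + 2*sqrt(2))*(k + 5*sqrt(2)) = k^3 - 7*k^2 + 7*sqrt(2)*k^2 - 49*sqrt(2)*k + 20*k - 140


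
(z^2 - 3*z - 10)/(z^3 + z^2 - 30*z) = (z + 2)/(z*(z + 6))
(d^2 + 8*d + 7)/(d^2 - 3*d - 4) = (d + 7)/(d - 4)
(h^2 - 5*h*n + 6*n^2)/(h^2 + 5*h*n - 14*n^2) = (h - 3*n)/(h + 7*n)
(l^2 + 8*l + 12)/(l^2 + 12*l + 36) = (l + 2)/(l + 6)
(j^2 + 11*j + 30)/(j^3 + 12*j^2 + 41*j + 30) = 1/(j + 1)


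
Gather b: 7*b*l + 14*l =7*b*l + 14*l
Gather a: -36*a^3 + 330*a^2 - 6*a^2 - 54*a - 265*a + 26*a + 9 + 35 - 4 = -36*a^3 + 324*a^2 - 293*a + 40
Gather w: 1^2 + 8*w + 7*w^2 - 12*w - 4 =7*w^2 - 4*w - 3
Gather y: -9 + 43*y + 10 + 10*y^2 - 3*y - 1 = 10*y^2 + 40*y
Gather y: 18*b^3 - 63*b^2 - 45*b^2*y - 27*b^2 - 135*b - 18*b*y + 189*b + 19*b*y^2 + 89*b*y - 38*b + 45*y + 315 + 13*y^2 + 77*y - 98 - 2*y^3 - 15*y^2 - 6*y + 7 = 18*b^3 - 90*b^2 + 16*b - 2*y^3 + y^2*(19*b - 2) + y*(-45*b^2 + 71*b + 116) + 224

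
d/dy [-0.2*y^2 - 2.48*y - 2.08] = -0.4*y - 2.48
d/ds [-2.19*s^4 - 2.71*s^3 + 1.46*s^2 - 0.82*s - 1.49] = -8.76*s^3 - 8.13*s^2 + 2.92*s - 0.82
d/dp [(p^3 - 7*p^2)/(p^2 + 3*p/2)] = 2*(2*p^2 + 6*p - 21)/(4*p^2 + 12*p + 9)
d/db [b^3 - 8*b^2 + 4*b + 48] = 3*b^2 - 16*b + 4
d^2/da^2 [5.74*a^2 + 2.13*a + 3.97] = 11.4800000000000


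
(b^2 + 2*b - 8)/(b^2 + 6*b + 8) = (b - 2)/(b + 2)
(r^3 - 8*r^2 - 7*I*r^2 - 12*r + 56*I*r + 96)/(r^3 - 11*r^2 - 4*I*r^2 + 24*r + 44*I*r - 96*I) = (r - 3*I)/(r - 3)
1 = 1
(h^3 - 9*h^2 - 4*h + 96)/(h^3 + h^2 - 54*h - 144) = (h - 4)/(h + 6)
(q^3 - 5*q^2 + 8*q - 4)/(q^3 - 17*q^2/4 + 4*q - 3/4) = 4*(q^2 - 4*q + 4)/(4*q^2 - 13*q + 3)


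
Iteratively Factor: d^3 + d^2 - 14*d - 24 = (d - 4)*(d^2 + 5*d + 6) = (d - 4)*(d + 2)*(d + 3)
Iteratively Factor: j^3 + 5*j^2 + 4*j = (j + 4)*(j^2 + j) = j*(j + 4)*(j + 1)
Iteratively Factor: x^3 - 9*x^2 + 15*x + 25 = (x + 1)*(x^2 - 10*x + 25) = (x - 5)*(x + 1)*(x - 5)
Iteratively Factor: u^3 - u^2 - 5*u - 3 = (u + 1)*(u^2 - 2*u - 3) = (u - 3)*(u + 1)*(u + 1)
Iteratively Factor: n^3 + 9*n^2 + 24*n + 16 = (n + 1)*(n^2 + 8*n + 16) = (n + 1)*(n + 4)*(n + 4)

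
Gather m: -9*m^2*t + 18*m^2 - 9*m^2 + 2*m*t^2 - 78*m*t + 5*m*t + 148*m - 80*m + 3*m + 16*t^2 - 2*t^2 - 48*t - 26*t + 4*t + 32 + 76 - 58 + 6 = m^2*(9 - 9*t) + m*(2*t^2 - 73*t + 71) + 14*t^2 - 70*t + 56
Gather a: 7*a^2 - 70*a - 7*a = 7*a^2 - 77*a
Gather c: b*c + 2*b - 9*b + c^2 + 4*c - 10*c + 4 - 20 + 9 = -7*b + c^2 + c*(b - 6) - 7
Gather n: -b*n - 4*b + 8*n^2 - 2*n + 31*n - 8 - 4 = -4*b + 8*n^2 + n*(29 - b) - 12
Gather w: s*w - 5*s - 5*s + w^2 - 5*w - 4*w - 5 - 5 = -10*s + w^2 + w*(s - 9) - 10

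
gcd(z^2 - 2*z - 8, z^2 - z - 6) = z + 2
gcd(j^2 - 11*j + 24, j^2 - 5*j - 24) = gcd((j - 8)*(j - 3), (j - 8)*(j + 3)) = j - 8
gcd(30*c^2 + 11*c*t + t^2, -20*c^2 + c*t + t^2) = 5*c + t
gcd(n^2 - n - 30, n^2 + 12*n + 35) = n + 5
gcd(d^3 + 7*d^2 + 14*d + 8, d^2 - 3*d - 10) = d + 2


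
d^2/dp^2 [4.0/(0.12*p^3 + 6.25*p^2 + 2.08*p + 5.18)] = (-(2.88*p + 50.0)*(0.12*p^3 + 6.25*p^2 + 2.08*p + 5.18) + 4.0*(0.36*p^2 + 12.5*p + 2.08)*(0.72*p^2 + 25.0*p + 4.16))/(0.12*p^3 + 6.25*p^2 + 2.08*p + 5.18)^3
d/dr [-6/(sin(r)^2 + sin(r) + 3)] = 6*(2*sin(r) + 1)*cos(r)/(sin(r)^2 + sin(r) + 3)^2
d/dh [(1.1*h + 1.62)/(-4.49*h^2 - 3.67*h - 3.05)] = (4.939*h^2 + 14.5476*h + 2.5904)/(20.1601*h^4 + 32.9566*h^3 + 40.8579*h^2 + 22.387*h + 9.3025)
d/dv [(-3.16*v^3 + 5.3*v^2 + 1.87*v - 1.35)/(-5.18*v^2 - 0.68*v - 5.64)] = (16.3688*v^4 + 4.2976*v^3 + 59.5498*v^2 - 73.77*v - 11.4648)/(26.8324*v^4 + 7.0448*v^3 + 58.8928*v^2 + 7.6704*v + 31.8096)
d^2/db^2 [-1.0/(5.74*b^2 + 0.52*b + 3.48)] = (65.8952*b^2 + 5.9696*b - 1.0*(11.48*b + 0.52)*(22.96*b + 1.04) + 39.9504)/(5.74*b^2 + 0.52*b + 3.48)^3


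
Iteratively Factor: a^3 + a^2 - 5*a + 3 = (a - 1)*(a^2 + 2*a - 3) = (a - 1)^2*(a + 3)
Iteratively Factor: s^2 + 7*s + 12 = (s + 3)*(s + 4)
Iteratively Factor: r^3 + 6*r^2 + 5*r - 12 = (r - 1)*(r^2 + 7*r + 12) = (r - 1)*(r + 3)*(r + 4)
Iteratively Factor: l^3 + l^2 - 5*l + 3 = (l - 1)*(l^2 + 2*l - 3) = (l - 1)^2*(l + 3)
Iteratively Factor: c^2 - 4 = (c - 2)*(c + 2)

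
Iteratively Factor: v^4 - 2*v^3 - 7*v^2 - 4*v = (v)*(v^3 - 2*v^2 - 7*v - 4) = v*(v + 1)*(v^2 - 3*v - 4) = v*(v + 1)^2*(v - 4)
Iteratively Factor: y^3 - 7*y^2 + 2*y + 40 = (y + 2)*(y^2 - 9*y + 20) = (y - 4)*(y + 2)*(y - 5)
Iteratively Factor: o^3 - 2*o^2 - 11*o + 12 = (o + 3)*(o^2 - 5*o + 4) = (o - 1)*(o + 3)*(o - 4)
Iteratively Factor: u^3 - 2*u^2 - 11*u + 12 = (u + 3)*(u^2 - 5*u + 4) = (u - 1)*(u + 3)*(u - 4)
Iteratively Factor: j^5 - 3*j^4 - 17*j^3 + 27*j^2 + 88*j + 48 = (j - 4)*(j^4 + j^3 - 13*j^2 - 25*j - 12) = (j - 4)*(j + 1)*(j^3 - 13*j - 12) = (j - 4)^2*(j + 1)*(j^2 + 4*j + 3) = (j - 4)^2*(j + 1)*(j + 3)*(j + 1)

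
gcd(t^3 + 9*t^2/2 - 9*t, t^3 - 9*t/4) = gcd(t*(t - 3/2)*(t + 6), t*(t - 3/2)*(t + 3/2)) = t^2 - 3*t/2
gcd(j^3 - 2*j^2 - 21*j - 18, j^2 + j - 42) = j - 6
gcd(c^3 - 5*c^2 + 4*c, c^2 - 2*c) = c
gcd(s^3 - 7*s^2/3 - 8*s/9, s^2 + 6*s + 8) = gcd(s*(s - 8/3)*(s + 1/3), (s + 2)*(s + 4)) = 1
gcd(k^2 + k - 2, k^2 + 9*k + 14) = k + 2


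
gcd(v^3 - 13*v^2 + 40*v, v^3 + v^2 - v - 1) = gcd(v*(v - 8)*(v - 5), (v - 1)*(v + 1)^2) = 1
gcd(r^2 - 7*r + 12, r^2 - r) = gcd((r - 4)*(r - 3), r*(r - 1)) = 1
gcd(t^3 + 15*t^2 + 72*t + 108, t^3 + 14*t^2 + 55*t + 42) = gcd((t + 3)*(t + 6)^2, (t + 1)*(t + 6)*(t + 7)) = t + 6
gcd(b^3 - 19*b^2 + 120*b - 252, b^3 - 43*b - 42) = b - 7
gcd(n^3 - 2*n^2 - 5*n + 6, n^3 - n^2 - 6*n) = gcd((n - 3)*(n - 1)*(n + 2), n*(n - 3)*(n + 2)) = n^2 - n - 6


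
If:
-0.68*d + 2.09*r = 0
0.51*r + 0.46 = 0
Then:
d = -2.77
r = -0.90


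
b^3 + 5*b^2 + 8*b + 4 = (b + 1)*(b + 2)^2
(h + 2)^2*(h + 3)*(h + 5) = h^4 + 12*h^3 + 51*h^2 + 92*h + 60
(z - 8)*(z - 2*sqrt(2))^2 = z^3 - 8*z^2 - 4*sqrt(2)*z^2 + 8*z + 32*sqrt(2)*z - 64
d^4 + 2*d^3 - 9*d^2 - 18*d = d*(d - 3)*(d + 2)*(d + 3)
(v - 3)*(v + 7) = v^2 + 4*v - 21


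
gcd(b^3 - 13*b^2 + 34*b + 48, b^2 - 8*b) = b - 8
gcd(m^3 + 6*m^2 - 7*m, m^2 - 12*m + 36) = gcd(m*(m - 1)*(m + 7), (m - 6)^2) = 1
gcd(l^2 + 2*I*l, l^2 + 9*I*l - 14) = l + 2*I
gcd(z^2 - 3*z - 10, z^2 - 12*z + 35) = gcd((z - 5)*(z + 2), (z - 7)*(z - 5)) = z - 5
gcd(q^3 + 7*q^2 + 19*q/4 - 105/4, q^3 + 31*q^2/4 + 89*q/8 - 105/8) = q^2 + 17*q/2 + 35/2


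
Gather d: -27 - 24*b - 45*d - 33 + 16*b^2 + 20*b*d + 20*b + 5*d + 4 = 16*b^2 - 4*b + d*(20*b - 40) - 56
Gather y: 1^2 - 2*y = 1 - 2*y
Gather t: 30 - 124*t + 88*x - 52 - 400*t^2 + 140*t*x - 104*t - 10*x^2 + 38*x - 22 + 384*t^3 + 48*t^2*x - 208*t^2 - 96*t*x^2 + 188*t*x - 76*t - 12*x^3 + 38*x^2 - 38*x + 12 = 384*t^3 + t^2*(48*x - 608) + t*(-96*x^2 + 328*x - 304) - 12*x^3 + 28*x^2 + 88*x - 32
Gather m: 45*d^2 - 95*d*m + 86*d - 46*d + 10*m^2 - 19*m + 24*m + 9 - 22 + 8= 45*d^2 + 40*d + 10*m^2 + m*(5 - 95*d) - 5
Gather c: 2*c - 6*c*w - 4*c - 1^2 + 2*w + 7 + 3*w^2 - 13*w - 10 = c*(-6*w - 2) + 3*w^2 - 11*w - 4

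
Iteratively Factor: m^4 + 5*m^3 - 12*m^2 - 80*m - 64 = (m + 4)*(m^3 + m^2 - 16*m - 16) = (m + 4)^2*(m^2 - 3*m - 4) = (m + 1)*(m + 4)^2*(m - 4)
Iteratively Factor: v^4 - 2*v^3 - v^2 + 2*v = (v - 1)*(v^3 - v^2 - 2*v) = (v - 1)*(v + 1)*(v^2 - 2*v) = (v - 2)*(v - 1)*(v + 1)*(v)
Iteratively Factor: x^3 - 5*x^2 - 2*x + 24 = (x - 4)*(x^2 - x - 6) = (x - 4)*(x + 2)*(x - 3)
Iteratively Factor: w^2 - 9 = (w + 3)*(w - 3)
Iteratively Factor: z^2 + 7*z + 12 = (z + 4)*(z + 3)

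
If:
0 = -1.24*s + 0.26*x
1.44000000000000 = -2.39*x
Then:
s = -0.13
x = -0.60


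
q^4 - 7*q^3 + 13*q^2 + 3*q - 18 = (q - 3)^2*(q - 2)*(q + 1)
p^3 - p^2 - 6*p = p*(p - 3)*(p + 2)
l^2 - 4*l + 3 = (l - 3)*(l - 1)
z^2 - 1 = (z - 1)*(z + 1)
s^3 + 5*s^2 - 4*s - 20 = (s - 2)*(s + 2)*(s + 5)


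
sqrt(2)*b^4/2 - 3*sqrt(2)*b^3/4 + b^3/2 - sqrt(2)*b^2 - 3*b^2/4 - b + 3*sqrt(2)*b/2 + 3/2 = (b - 3/2)*(b - sqrt(2))*(b + sqrt(2))*(sqrt(2)*b/2 + 1/2)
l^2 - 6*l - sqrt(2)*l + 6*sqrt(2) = (l - 6)*(l - sqrt(2))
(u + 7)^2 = u^2 + 14*u + 49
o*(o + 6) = o^2 + 6*o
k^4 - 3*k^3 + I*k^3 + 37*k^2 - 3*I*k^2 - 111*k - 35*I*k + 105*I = (k - 3)*(k - 5*I)*(k - I)*(k + 7*I)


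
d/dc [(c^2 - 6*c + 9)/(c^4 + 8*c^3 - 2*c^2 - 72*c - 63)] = 2*(-c^3 - c^2 + 33*c + 57)/(c^6 + 22*c^5 + 183*c^4 + 724*c^3 + 1423*c^2 + 1302*c + 441)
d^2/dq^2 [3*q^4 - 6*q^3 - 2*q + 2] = 36*q*(q - 1)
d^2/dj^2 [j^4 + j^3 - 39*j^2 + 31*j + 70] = 12*j^2 + 6*j - 78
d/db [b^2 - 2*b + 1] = 2*b - 2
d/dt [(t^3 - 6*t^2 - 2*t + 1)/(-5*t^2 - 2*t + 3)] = (-5*t^4 - 4*t^3 + 11*t^2 - 26*t - 4)/(25*t^4 + 20*t^3 - 26*t^2 - 12*t + 9)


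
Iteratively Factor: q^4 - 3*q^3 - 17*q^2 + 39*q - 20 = (q + 4)*(q^3 - 7*q^2 + 11*q - 5) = (q - 5)*(q + 4)*(q^2 - 2*q + 1) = (q - 5)*(q - 1)*(q + 4)*(q - 1)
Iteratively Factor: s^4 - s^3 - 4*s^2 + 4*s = (s - 1)*(s^3 - 4*s) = (s - 2)*(s - 1)*(s^2 + 2*s) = s*(s - 2)*(s - 1)*(s + 2)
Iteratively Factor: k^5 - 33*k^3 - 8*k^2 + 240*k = (k - 3)*(k^4 + 3*k^3 - 24*k^2 - 80*k) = k*(k - 3)*(k^3 + 3*k^2 - 24*k - 80) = k*(k - 3)*(k + 4)*(k^2 - k - 20) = k*(k - 5)*(k - 3)*(k + 4)*(k + 4)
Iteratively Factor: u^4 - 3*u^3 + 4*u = (u)*(u^3 - 3*u^2 + 4) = u*(u - 2)*(u^2 - u - 2) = u*(u - 2)^2*(u + 1)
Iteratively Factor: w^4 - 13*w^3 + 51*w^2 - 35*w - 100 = (w - 5)*(w^3 - 8*w^2 + 11*w + 20) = (w - 5)*(w - 4)*(w^2 - 4*w - 5) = (w - 5)*(w - 4)*(w + 1)*(w - 5)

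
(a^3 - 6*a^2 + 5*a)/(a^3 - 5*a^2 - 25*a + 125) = a*(a - 1)/(a^2 - 25)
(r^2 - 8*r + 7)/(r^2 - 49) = (r - 1)/(r + 7)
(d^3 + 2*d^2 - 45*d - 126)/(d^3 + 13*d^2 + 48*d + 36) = (d^2 - 4*d - 21)/(d^2 + 7*d + 6)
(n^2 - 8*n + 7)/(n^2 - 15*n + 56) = (n - 1)/(n - 8)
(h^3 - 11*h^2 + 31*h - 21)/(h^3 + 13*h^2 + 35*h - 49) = (h^2 - 10*h + 21)/(h^2 + 14*h + 49)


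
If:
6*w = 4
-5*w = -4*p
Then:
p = 5/6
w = 2/3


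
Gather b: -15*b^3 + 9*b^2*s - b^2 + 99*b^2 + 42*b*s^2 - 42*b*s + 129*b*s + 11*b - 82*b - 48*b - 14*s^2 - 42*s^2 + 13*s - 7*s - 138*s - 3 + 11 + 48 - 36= -15*b^3 + b^2*(9*s + 98) + b*(42*s^2 + 87*s - 119) - 56*s^2 - 132*s + 20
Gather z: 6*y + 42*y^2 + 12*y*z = 42*y^2 + 12*y*z + 6*y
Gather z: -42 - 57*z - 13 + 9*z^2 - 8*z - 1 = 9*z^2 - 65*z - 56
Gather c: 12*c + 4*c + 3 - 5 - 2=16*c - 4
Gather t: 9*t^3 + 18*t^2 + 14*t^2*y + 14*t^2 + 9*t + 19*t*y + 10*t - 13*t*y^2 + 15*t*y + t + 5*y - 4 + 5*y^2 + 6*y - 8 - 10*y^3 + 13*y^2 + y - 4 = 9*t^3 + t^2*(14*y + 32) + t*(-13*y^2 + 34*y + 20) - 10*y^3 + 18*y^2 + 12*y - 16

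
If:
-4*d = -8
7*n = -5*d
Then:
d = 2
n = -10/7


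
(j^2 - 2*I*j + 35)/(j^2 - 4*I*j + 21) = (j + 5*I)/(j + 3*I)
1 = 1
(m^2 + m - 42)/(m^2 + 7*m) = (m - 6)/m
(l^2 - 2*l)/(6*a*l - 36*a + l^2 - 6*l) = l*(l - 2)/(6*a*l - 36*a + l^2 - 6*l)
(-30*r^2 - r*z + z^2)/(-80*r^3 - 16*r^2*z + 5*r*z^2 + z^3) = (-6*r + z)/(-16*r^2 + z^2)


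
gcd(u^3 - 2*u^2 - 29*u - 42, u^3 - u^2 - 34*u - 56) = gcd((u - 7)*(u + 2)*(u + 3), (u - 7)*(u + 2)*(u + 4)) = u^2 - 5*u - 14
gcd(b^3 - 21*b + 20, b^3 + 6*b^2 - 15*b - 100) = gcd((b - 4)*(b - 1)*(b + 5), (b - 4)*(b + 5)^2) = b^2 + b - 20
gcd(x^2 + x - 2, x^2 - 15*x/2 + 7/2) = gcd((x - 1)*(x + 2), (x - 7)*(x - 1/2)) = 1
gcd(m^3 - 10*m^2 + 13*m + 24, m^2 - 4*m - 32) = m - 8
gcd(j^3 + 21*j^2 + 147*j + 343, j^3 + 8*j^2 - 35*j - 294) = j^2 + 14*j + 49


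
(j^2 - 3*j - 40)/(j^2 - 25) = (j - 8)/(j - 5)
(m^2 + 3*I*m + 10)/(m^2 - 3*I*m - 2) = (m + 5*I)/(m - I)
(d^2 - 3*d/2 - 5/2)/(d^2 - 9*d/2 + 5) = (d + 1)/(d - 2)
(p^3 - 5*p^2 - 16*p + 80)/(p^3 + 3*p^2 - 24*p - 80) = (p - 4)/(p + 4)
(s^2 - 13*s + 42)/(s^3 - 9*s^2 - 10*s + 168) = 1/(s + 4)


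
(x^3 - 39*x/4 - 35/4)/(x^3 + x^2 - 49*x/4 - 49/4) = (2*x + 5)/(2*x + 7)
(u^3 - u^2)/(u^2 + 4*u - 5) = u^2/(u + 5)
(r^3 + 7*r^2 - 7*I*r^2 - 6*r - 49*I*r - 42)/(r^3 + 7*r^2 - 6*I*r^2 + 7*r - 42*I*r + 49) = (r^2 - 7*I*r - 6)/(r^2 - 6*I*r + 7)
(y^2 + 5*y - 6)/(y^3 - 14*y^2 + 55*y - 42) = (y + 6)/(y^2 - 13*y + 42)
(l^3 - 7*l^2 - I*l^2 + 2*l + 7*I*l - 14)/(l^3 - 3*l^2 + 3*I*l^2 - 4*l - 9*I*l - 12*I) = (l^3 - l^2*(7 + I) + l*(2 + 7*I) - 14)/(l^3 + 3*l^2*(-1 + I) - l*(4 + 9*I) - 12*I)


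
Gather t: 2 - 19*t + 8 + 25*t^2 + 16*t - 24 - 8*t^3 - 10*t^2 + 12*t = -8*t^3 + 15*t^2 + 9*t - 14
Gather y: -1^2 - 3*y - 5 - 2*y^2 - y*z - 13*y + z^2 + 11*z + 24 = -2*y^2 + y*(-z - 16) + z^2 + 11*z + 18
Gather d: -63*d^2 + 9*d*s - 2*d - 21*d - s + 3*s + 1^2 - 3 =-63*d^2 + d*(9*s - 23) + 2*s - 2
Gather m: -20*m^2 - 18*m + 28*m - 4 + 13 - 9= -20*m^2 + 10*m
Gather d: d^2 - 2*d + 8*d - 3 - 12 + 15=d^2 + 6*d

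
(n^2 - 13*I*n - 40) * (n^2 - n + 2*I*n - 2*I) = n^4 - n^3 - 11*I*n^3 - 14*n^2 + 11*I*n^2 + 14*n - 80*I*n + 80*I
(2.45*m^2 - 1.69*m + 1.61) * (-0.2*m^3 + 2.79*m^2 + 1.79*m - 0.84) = -0.49*m^5 + 7.1735*m^4 - 0.651599999999999*m^3 - 0.5912*m^2 + 4.3015*m - 1.3524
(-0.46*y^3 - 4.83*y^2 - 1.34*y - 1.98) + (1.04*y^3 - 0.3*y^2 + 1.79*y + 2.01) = 0.58*y^3 - 5.13*y^2 + 0.45*y + 0.0299999999999998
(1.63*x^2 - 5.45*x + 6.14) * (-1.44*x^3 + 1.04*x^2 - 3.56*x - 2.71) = -2.3472*x^5 + 9.5432*x^4 - 20.3124*x^3 + 21.3703*x^2 - 7.0889*x - 16.6394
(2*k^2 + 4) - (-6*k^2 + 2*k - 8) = 8*k^2 - 2*k + 12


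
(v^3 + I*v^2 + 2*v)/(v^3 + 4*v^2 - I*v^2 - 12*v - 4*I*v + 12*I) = v*(v + 2*I)/(v^2 + 4*v - 12)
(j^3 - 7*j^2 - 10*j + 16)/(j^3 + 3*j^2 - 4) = (j - 8)/(j + 2)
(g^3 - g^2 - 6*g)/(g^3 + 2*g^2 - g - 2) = g*(g - 3)/(g^2 - 1)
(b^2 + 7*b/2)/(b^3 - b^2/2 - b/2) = (2*b + 7)/(2*b^2 - b - 1)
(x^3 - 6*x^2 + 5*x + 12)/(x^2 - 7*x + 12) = x + 1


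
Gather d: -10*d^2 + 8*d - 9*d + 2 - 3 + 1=-10*d^2 - d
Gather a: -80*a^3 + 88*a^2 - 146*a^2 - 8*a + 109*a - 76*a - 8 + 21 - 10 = -80*a^3 - 58*a^2 + 25*a + 3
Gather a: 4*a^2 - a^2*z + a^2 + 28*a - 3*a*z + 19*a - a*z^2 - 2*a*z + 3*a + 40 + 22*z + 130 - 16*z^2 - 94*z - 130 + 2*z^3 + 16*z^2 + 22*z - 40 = a^2*(5 - z) + a*(-z^2 - 5*z + 50) + 2*z^3 - 50*z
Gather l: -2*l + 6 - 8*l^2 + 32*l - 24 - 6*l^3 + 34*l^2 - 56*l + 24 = -6*l^3 + 26*l^2 - 26*l + 6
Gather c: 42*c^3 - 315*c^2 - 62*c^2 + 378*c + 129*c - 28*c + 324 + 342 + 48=42*c^3 - 377*c^2 + 479*c + 714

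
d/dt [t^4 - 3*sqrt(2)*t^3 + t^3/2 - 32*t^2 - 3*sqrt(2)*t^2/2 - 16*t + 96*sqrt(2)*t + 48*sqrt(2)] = 4*t^3 - 9*sqrt(2)*t^2 + 3*t^2/2 - 64*t - 3*sqrt(2)*t - 16 + 96*sqrt(2)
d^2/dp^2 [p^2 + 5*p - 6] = 2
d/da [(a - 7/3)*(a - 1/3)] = 2*a - 8/3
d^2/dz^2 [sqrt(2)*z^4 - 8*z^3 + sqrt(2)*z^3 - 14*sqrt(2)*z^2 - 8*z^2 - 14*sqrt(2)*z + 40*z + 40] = 12*sqrt(2)*z^2 - 48*z + 6*sqrt(2)*z - 28*sqrt(2) - 16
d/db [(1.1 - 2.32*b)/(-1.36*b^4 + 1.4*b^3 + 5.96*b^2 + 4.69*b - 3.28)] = (-9.4656*b^4 + 12.48*b^3 + 9.2072*b^2 - 13.112*b + 2.4506)/(1.8496*b^8 - 3.808*b^7 - 14.2512*b^6 + 3.9312*b^5 + 57.5752*b^4 + 46.7208*b^3 - 17.1015*b^2 - 30.7664*b + 10.7584)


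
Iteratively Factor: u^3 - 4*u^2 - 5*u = (u)*(u^2 - 4*u - 5) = u*(u + 1)*(u - 5)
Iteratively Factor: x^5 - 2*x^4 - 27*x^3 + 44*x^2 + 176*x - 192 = (x + 3)*(x^4 - 5*x^3 - 12*x^2 + 80*x - 64) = (x - 4)*(x + 3)*(x^3 - x^2 - 16*x + 16) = (x - 4)*(x - 1)*(x + 3)*(x^2 - 16) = (x - 4)*(x - 1)*(x + 3)*(x + 4)*(x - 4)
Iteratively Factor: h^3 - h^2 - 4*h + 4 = (h - 2)*(h^2 + h - 2) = (h - 2)*(h + 2)*(h - 1)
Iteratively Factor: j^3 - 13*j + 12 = (j - 1)*(j^2 + j - 12) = (j - 1)*(j + 4)*(j - 3)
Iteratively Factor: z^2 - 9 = (z - 3)*(z + 3)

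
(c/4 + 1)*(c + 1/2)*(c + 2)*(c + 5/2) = c^4/4 + 9*c^3/4 + 109*c^2/16 + 63*c/8 + 5/2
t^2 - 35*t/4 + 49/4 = (t - 7)*(t - 7/4)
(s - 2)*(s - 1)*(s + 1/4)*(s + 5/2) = s^4 - s^3/4 - 45*s^2/8 + 29*s/8 + 5/4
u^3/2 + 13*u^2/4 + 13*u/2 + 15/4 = (u/2 + 1/2)*(u + 5/2)*(u + 3)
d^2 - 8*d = d*(d - 8)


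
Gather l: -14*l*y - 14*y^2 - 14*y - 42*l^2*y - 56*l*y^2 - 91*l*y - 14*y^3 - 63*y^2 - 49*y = -42*l^2*y + l*(-56*y^2 - 105*y) - 14*y^3 - 77*y^2 - 63*y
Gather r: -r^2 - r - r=-r^2 - 2*r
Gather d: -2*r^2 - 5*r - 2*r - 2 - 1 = -2*r^2 - 7*r - 3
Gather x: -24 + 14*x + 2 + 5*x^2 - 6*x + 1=5*x^2 + 8*x - 21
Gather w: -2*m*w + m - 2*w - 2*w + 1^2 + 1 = m + w*(-2*m - 4) + 2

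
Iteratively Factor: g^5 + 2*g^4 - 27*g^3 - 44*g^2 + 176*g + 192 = (g + 4)*(g^4 - 2*g^3 - 19*g^2 + 32*g + 48) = (g + 4)^2*(g^3 - 6*g^2 + 5*g + 12) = (g - 4)*(g + 4)^2*(g^2 - 2*g - 3) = (g - 4)*(g - 3)*(g + 4)^2*(g + 1)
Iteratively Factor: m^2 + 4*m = (m + 4)*(m)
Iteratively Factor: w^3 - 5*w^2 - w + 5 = (w - 1)*(w^2 - 4*w - 5) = (w - 1)*(w + 1)*(w - 5)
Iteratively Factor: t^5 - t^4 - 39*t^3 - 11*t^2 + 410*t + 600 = (t + 4)*(t^4 - 5*t^3 - 19*t^2 + 65*t + 150) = (t - 5)*(t + 4)*(t^3 - 19*t - 30) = (t - 5)^2*(t + 4)*(t^2 + 5*t + 6) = (t - 5)^2*(t + 2)*(t + 4)*(t + 3)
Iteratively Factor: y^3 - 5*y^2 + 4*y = (y - 1)*(y^2 - 4*y) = (y - 4)*(y - 1)*(y)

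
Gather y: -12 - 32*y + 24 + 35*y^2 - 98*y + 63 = 35*y^2 - 130*y + 75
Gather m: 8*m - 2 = 8*m - 2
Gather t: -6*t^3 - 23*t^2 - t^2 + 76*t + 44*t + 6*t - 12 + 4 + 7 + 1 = -6*t^3 - 24*t^2 + 126*t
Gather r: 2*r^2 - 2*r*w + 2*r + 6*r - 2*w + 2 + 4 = 2*r^2 + r*(8 - 2*w) - 2*w + 6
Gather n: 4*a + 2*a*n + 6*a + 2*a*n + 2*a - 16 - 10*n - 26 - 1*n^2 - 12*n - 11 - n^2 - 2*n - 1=12*a - 2*n^2 + n*(4*a - 24) - 54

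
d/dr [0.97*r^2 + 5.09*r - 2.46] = 1.94*r + 5.09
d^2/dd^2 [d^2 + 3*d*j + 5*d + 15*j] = 2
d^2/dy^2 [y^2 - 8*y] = 2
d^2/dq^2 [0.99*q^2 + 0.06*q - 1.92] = 1.98000000000000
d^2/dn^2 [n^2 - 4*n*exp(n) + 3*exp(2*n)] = -4*n*exp(n) + 12*exp(2*n) - 8*exp(n) + 2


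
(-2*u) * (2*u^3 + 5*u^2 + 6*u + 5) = -4*u^4 - 10*u^3 - 12*u^2 - 10*u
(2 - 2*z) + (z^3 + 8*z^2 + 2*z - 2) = z^3 + 8*z^2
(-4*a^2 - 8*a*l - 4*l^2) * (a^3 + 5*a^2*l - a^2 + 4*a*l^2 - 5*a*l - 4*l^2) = -4*a^5 - 28*a^4*l + 4*a^4 - 60*a^3*l^2 + 28*a^3*l - 52*a^2*l^3 + 60*a^2*l^2 - 16*a*l^4 + 52*a*l^3 + 16*l^4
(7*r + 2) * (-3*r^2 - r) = -21*r^3 - 13*r^2 - 2*r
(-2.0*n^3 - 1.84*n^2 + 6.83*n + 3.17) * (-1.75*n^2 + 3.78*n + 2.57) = 3.5*n^5 - 4.34*n^4 - 24.0477*n^3 + 15.5411*n^2 + 29.5357*n + 8.1469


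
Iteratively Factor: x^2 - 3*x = (x - 3)*(x)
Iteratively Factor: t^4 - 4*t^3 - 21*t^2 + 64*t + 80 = (t + 1)*(t^3 - 5*t^2 - 16*t + 80) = (t - 4)*(t + 1)*(t^2 - t - 20) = (t - 5)*(t - 4)*(t + 1)*(t + 4)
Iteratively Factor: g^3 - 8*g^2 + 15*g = (g - 3)*(g^2 - 5*g) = g*(g - 3)*(g - 5)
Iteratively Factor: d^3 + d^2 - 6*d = (d + 3)*(d^2 - 2*d) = (d - 2)*(d + 3)*(d)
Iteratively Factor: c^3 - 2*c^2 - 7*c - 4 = (c + 1)*(c^2 - 3*c - 4) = (c + 1)^2*(c - 4)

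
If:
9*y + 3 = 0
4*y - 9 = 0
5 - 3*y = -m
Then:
No Solution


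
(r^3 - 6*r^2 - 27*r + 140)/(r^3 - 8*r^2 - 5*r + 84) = (r + 5)/(r + 3)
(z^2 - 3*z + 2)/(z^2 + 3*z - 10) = (z - 1)/(z + 5)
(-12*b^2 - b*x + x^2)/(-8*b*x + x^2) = (12*b^2 + b*x - x^2)/(x*(8*b - x))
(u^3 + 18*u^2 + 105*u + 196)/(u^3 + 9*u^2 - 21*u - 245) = (u + 4)/(u - 5)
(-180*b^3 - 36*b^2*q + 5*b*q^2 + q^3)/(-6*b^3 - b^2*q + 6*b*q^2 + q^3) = (-30*b^2 - b*q + q^2)/(-b^2 + q^2)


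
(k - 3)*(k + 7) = k^2 + 4*k - 21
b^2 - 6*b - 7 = (b - 7)*(b + 1)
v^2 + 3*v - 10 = (v - 2)*(v + 5)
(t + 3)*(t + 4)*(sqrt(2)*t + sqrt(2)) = sqrt(2)*t^3 + 8*sqrt(2)*t^2 + 19*sqrt(2)*t + 12*sqrt(2)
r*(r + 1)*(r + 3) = r^3 + 4*r^2 + 3*r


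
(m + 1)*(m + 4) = m^2 + 5*m + 4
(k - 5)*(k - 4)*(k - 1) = k^3 - 10*k^2 + 29*k - 20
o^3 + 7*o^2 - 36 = (o - 2)*(o + 3)*(o + 6)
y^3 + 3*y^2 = y^2*(y + 3)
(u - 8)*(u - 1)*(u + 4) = u^3 - 5*u^2 - 28*u + 32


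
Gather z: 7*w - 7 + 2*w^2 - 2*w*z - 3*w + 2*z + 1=2*w^2 + 4*w + z*(2 - 2*w) - 6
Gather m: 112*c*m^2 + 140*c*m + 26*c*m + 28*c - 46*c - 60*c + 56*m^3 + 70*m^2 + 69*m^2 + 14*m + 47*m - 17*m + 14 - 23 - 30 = -78*c + 56*m^3 + m^2*(112*c + 139) + m*(166*c + 44) - 39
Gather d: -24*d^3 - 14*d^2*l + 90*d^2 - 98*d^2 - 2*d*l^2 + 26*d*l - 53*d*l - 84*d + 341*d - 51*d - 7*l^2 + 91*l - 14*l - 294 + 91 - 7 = -24*d^3 + d^2*(-14*l - 8) + d*(-2*l^2 - 27*l + 206) - 7*l^2 + 77*l - 210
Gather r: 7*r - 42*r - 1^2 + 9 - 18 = -35*r - 10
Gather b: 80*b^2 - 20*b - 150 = 80*b^2 - 20*b - 150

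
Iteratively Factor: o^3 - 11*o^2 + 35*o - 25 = (o - 1)*(o^2 - 10*o + 25) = (o - 5)*(o - 1)*(o - 5)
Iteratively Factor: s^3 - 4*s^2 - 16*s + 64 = (s - 4)*(s^2 - 16) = (s - 4)*(s + 4)*(s - 4)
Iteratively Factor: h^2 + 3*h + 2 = (h + 1)*(h + 2)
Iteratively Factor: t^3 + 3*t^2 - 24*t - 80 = (t - 5)*(t^2 + 8*t + 16) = (t - 5)*(t + 4)*(t + 4)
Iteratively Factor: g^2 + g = (g + 1)*(g)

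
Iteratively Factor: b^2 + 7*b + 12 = (b + 3)*(b + 4)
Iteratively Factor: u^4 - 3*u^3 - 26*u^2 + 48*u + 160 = (u - 4)*(u^3 + u^2 - 22*u - 40) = (u - 5)*(u - 4)*(u^2 + 6*u + 8) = (u - 5)*(u - 4)*(u + 4)*(u + 2)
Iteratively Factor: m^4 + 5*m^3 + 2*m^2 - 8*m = (m - 1)*(m^3 + 6*m^2 + 8*m) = m*(m - 1)*(m^2 + 6*m + 8) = m*(m - 1)*(m + 4)*(m + 2)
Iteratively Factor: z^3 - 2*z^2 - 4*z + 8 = (z - 2)*(z^2 - 4) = (z - 2)*(z + 2)*(z - 2)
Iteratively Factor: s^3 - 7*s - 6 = (s + 1)*(s^2 - s - 6) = (s - 3)*(s + 1)*(s + 2)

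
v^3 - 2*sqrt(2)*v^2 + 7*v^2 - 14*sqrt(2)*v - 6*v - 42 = (v + 7)*(v - 3*sqrt(2))*(v + sqrt(2))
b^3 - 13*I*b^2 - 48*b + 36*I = (b - 6*I)^2*(b - I)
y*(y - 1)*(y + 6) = y^3 + 5*y^2 - 6*y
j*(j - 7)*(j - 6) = j^3 - 13*j^2 + 42*j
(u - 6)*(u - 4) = u^2 - 10*u + 24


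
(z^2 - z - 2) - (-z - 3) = z^2 + 1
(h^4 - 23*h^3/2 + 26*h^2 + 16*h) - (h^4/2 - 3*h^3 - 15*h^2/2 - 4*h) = h^4/2 - 17*h^3/2 + 67*h^2/2 + 20*h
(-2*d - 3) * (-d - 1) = 2*d^2 + 5*d + 3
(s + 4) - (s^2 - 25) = -s^2 + s + 29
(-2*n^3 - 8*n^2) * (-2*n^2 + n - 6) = 4*n^5 + 14*n^4 + 4*n^3 + 48*n^2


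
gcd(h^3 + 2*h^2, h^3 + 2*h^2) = h^3 + 2*h^2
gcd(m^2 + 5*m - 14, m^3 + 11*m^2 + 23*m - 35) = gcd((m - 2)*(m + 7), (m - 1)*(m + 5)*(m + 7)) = m + 7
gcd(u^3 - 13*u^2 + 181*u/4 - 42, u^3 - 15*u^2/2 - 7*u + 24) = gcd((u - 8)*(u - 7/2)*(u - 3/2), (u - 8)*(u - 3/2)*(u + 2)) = u^2 - 19*u/2 + 12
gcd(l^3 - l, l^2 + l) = l^2 + l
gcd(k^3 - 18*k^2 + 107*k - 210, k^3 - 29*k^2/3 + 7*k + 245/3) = k^2 - 12*k + 35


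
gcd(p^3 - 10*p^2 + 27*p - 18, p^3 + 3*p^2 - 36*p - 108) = p - 6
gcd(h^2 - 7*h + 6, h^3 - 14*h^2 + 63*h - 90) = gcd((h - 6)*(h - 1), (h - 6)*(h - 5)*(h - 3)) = h - 6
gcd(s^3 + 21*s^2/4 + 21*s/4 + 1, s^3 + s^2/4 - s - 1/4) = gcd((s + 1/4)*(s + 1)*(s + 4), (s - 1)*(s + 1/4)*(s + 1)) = s^2 + 5*s/4 + 1/4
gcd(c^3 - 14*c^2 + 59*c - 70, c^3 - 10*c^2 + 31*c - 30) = c^2 - 7*c + 10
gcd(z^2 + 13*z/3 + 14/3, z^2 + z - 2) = z + 2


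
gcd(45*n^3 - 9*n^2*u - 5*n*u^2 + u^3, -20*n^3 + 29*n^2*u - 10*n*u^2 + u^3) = -5*n + u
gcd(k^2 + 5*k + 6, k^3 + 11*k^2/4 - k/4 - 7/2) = k + 2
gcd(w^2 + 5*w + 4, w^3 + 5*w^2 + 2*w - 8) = w + 4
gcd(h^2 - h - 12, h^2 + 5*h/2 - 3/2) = h + 3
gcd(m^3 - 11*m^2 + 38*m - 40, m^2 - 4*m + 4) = m - 2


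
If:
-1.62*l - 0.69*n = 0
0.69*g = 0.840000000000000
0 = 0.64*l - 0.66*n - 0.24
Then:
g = 1.22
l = 0.11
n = -0.26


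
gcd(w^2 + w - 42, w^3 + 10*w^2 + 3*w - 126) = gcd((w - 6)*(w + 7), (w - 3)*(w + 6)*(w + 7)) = w + 7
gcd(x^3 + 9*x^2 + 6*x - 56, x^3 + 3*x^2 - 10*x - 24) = x + 4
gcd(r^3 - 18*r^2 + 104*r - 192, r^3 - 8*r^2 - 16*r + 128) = r^2 - 12*r + 32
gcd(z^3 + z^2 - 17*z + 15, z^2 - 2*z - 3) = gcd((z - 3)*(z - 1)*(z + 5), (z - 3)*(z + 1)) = z - 3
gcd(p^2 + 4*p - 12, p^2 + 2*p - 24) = p + 6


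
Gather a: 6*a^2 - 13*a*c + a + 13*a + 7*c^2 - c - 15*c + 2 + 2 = 6*a^2 + a*(14 - 13*c) + 7*c^2 - 16*c + 4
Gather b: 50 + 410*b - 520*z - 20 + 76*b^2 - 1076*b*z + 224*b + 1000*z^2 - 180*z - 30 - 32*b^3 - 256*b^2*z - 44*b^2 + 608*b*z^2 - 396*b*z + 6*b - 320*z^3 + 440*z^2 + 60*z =-32*b^3 + b^2*(32 - 256*z) + b*(608*z^2 - 1472*z + 640) - 320*z^3 + 1440*z^2 - 640*z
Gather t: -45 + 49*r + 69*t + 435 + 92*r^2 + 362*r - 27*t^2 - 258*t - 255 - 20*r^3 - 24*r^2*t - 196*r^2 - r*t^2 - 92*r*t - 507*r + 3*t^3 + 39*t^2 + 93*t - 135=-20*r^3 - 104*r^2 - 96*r + 3*t^3 + t^2*(12 - r) + t*(-24*r^2 - 92*r - 96)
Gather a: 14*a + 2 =14*a + 2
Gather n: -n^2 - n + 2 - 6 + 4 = -n^2 - n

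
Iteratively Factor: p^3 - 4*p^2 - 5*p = (p + 1)*(p^2 - 5*p) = (p - 5)*(p + 1)*(p)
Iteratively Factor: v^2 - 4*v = (v)*(v - 4)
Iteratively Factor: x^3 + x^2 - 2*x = (x + 2)*(x^2 - x) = (x - 1)*(x + 2)*(x)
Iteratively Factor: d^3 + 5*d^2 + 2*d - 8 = (d + 2)*(d^2 + 3*d - 4) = (d + 2)*(d + 4)*(d - 1)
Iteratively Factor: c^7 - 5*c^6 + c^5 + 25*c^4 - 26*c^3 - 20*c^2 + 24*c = (c)*(c^6 - 5*c^5 + c^4 + 25*c^3 - 26*c^2 - 20*c + 24) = c*(c - 2)*(c^5 - 3*c^4 - 5*c^3 + 15*c^2 + 4*c - 12) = c*(c - 2)*(c + 2)*(c^4 - 5*c^3 + 5*c^2 + 5*c - 6) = c*(c - 2)*(c + 1)*(c + 2)*(c^3 - 6*c^2 + 11*c - 6) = c*(c - 2)*(c - 1)*(c + 1)*(c + 2)*(c^2 - 5*c + 6) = c*(c - 3)*(c - 2)*(c - 1)*(c + 1)*(c + 2)*(c - 2)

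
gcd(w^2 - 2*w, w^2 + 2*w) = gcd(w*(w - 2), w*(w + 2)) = w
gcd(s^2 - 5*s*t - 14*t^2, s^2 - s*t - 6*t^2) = s + 2*t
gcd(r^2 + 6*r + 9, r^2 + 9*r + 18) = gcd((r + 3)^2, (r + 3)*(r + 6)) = r + 3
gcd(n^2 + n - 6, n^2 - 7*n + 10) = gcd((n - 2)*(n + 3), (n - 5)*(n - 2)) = n - 2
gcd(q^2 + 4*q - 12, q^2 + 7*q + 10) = 1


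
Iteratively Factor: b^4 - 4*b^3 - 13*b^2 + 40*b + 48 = (b + 1)*(b^3 - 5*b^2 - 8*b + 48) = (b + 1)*(b + 3)*(b^2 - 8*b + 16) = (b - 4)*(b + 1)*(b + 3)*(b - 4)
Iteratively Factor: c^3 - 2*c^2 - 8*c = (c)*(c^2 - 2*c - 8) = c*(c + 2)*(c - 4)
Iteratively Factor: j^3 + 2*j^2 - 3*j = (j + 3)*(j^2 - j) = j*(j + 3)*(j - 1)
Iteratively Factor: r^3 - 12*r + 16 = (r - 2)*(r^2 + 2*r - 8) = (r - 2)^2*(r + 4)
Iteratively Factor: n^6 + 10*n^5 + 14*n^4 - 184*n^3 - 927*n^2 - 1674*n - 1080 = (n + 3)*(n^5 + 7*n^4 - 7*n^3 - 163*n^2 - 438*n - 360) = (n - 5)*(n + 3)*(n^4 + 12*n^3 + 53*n^2 + 102*n + 72) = (n - 5)*(n + 2)*(n + 3)*(n^3 + 10*n^2 + 33*n + 36) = (n - 5)*(n + 2)*(n + 3)*(n + 4)*(n^2 + 6*n + 9) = (n - 5)*(n + 2)*(n + 3)^2*(n + 4)*(n + 3)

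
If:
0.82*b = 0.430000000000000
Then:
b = 0.52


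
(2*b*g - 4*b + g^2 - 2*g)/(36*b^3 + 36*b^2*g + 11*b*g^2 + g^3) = (g - 2)/(18*b^2 + 9*b*g + g^2)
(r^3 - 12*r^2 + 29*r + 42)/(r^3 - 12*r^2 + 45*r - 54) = (r^2 - 6*r - 7)/(r^2 - 6*r + 9)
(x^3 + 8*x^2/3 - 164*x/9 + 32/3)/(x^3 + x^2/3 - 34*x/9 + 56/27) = 3*(3*x^2 + 10*x - 48)/(9*x^2 + 9*x - 28)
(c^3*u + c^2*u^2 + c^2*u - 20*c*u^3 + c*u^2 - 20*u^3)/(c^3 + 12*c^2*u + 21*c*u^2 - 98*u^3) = u*(c^3 + c^2*u + c^2 - 20*c*u^2 + c*u - 20*u^2)/(c^3 + 12*c^2*u + 21*c*u^2 - 98*u^3)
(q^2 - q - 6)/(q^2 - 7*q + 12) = (q + 2)/(q - 4)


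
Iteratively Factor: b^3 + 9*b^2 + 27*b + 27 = (b + 3)*(b^2 + 6*b + 9) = (b + 3)^2*(b + 3)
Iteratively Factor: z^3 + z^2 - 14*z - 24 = (z + 3)*(z^2 - 2*z - 8) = (z + 2)*(z + 3)*(z - 4)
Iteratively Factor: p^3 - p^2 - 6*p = (p)*(p^2 - p - 6) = p*(p + 2)*(p - 3)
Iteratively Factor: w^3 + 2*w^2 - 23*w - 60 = (w + 3)*(w^2 - w - 20) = (w + 3)*(w + 4)*(w - 5)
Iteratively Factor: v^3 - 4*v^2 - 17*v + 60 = (v - 3)*(v^2 - v - 20) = (v - 5)*(v - 3)*(v + 4)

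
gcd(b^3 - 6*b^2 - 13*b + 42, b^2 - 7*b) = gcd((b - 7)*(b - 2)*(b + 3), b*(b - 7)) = b - 7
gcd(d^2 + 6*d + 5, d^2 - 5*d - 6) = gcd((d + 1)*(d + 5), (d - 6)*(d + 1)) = d + 1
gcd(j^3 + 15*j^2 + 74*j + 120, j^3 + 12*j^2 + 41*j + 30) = j^2 + 11*j + 30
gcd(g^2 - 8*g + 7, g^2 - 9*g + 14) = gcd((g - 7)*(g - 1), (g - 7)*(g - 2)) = g - 7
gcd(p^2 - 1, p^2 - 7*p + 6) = p - 1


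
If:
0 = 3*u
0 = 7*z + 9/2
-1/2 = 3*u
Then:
No Solution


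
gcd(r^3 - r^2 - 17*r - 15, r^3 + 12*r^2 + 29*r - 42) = 1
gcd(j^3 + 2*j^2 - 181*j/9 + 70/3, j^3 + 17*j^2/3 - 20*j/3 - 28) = j^2 + 11*j/3 - 14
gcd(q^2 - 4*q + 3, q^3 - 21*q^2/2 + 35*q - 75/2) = q - 3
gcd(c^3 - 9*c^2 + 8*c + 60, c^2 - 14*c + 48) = c - 6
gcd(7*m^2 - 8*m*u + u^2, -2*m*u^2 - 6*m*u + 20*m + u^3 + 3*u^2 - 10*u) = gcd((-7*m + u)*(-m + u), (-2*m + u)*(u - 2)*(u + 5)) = 1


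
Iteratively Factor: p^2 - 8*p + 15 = (p - 3)*(p - 5)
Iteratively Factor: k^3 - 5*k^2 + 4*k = (k - 1)*(k^2 - 4*k) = k*(k - 1)*(k - 4)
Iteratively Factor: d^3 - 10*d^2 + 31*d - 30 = (d - 2)*(d^2 - 8*d + 15) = (d - 3)*(d - 2)*(d - 5)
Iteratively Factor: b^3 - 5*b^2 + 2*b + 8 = (b - 2)*(b^2 - 3*b - 4) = (b - 2)*(b + 1)*(b - 4)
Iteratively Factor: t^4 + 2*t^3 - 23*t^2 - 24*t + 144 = (t - 3)*(t^3 + 5*t^2 - 8*t - 48) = (t - 3)*(t + 4)*(t^2 + t - 12) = (t - 3)*(t + 4)^2*(t - 3)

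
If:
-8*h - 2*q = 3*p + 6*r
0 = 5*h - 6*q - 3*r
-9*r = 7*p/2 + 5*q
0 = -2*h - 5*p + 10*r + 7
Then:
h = -21/629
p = 441/629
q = 189/1258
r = -224/629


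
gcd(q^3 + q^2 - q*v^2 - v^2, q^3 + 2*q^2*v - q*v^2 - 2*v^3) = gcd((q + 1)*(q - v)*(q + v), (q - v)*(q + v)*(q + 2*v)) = q^2 - v^2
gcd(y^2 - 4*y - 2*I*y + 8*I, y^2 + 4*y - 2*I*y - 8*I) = y - 2*I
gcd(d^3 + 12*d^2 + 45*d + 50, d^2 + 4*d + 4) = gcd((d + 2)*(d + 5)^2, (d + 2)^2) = d + 2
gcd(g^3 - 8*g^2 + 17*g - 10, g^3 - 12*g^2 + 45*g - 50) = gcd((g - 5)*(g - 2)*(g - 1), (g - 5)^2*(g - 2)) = g^2 - 7*g + 10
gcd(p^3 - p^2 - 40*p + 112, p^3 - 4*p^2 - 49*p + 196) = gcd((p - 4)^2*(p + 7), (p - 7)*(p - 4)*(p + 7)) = p^2 + 3*p - 28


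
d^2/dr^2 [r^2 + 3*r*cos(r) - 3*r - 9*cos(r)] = -3*r*cos(r) - 6*sin(r) + 9*cos(r) + 2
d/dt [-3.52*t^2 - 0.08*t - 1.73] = -7.04*t - 0.08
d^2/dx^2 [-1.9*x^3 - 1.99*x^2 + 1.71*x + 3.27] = -11.4*x - 3.98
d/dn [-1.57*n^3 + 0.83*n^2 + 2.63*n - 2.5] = -4.71*n^2 + 1.66*n + 2.63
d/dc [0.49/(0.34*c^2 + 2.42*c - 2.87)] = (-0.3332*c - 1.1858)/(0.34*c^2 + 2.42*c - 2.87)^2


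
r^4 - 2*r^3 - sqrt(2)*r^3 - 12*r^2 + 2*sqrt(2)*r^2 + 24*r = r*(r - 2)*(r - 3*sqrt(2))*(r + 2*sqrt(2))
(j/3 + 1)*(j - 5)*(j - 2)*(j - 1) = j^4/3 - 5*j^3/3 - 7*j^2/3 + 41*j/3 - 10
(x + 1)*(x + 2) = x^2 + 3*x + 2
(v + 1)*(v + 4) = v^2 + 5*v + 4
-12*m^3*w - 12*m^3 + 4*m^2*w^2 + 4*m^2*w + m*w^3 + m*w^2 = (-2*m + w)*(6*m + w)*(m*w + m)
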